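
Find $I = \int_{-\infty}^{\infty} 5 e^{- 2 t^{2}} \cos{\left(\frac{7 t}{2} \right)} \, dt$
$\frac{5 \sqrt{2} \sqrt{\pi}}{2 e^{\frac{49}{32}}}$

Treat the cosine frequency as a parameter and define $I(b) = \int_{-\infty}^{\infty} 5 e^{- 2 t^{2}} \cos{\left(b t \right)} \, dt$.

Differentiating under the integral sign,
$$I'(b) = \int_{-\infty}^{\infty} - 5 t e^{- 2 t^{2}} \sin{\left(b t \right)} \, dt.$$

Integrate $\int_{-\infty}^{\infty} t \sin(b t)\, e^{- 2 t^{2}}\, dt$ by parts with $u = \sin(b t)$ and $dv = t\, e^{- 2 t^{2}}\, dt$, giving $v = - \frac{e^{- 2 t^{2}}}{4}$. The boundary term vanishes and
$$\int_{-\infty}^{\infty} t \sin(b t)\, e^{- 2 t^{2}}\, dt = \frac{b}{4} \int_{-\infty}^{\infty} \cos(b t)\, e^{- 2 t^{2}}\, dt,$$
so $I'(b) = - \frac{b}{4}\, I(b)$.

This is a separable first-order ODE; solving with the initial condition $I(0) = \int_{-\infty}^{\infty} 5 e^{- 2 t^{2}}\,dt = \frac{5 \sqrt{2} \sqrt{\pi}}{2}$ gives
$$I(b) = \frac{5 \sqrt{2} \sqrt{\pi} e^{- \frac{b^{2}}{8}}}{2}.$$

Setting $b = \frac{7}{2}$:
$$I = \frac{5 \sqrt{2} \sqrt{\pi}}{2 e^{\frac{49}{32}}}.$$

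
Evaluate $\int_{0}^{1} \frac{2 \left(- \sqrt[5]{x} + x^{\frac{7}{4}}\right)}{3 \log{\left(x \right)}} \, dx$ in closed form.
$\log{\left(\frac{\sqrt[3]{3} \cdot 55^{\frac{2}{3}}}{12} \right)}$

Introduce a parameter $a$ in the exponent: let $I(a) = \int_{0}^{1} \frac{2 \left(- \sqrt[5]{x} + x^{a}\right)}{3 \log{\left(x \right)}} \, dx$.

Since $\dfrac{\partial}{\partial a}\,x^{a} = x^{a} \ln x$, the $\ln x$ in the denominator cancels and
$$\frac{dI}{da} = \int_{0}^{1} \frac{2}{3} x^{a} \, dx = \frac{2}{3} \left[\frac{x^{a+1}}{a+1}\right]_0^1 = \frac{2}{3 \left(a + 1\right)}.$$

Integrating with respect to $a$ gives $I(a) = \log{\left(\frac{5^{\frac{2}{3}} \sqrt[3]{6} \left(a + 1\right)^{\frac{2}{3}}}{6} \right)} + C$.

At $a = \frac{1}{5}$ the integrand is identically $0$, so $I(\frac{1}{5}) = 0$. The closed form gives $0$, hence $C = 0$.

Setting $a = \frac{7}{4}$:
$$I = \log{\left(\frac{\sqrt[3]{3} \cdot 55^{\frac{2}{3}}}{12} \right)}.$$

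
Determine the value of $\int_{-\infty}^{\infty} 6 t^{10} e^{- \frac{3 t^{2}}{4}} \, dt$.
$\frac{4480 \sqrt{3} \sqrt{\pi}}{9}$

Start from the elementary integral
$$J(a) = \int_{-\infty}^{\infty} 6 e^{- a t^{2}} \, dt = \frac{6 \sqrt{\pi}}{\sqrt{a}}.$$

Differentiating under the integral sign brings down a factor of $(-t^2)$:
$$\frac{dJ}{da} = \int_{-\infty}^{\infty} - 6 t^{2} e^{- a t^{2}} \, dt = - \frac{3 \sqrt{\pi}}{a^{\frac{3}{2}}}.$$

Repeating $5$ times in total — each differentiation brings down another $(-t^2)$ — gives
$$\frac{d^{5}J}{da^{5}} = \int_{-\infty}^{\infty} - 6 t^{10} e^{- a t^{2}} \, dt = - \frac{2835 \sqrt{\pi}}{16 a^{\frac{11}{2}}},$$
and the integrand here is $(-1)^{5}$ times the target integrand, so $I = (-1)^{5}\,\frac{d^{5}J}{da^{5}} = \frac{2835 \sqrt{\pi}}{16 a^{\frac{11}{2}}}$.

Setting $a = \frac{3}{4}$:
$$I = \frac{4480 \sqrt{3} \sqrt{\pi}}{9}.$$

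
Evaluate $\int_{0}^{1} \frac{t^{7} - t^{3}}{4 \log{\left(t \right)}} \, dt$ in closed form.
$\frac{\log{\left(2 \right)}}{4}$

Replace the exponent $3$ by a parameter $a$: let $I(a) = \int_{0}^{1} \frac{t^{7} - t^{a}}{4 \log{\left(t \right)}} \, dt$.

Since $\dfrac{\partial}{\partial a}\,t^{a} = t^{a} \ln t$, the $\ln t$ in the denominator cancels and
$$\frac{dI}{da} = \int_{0}^{1} - \frac{1}{4} t^{a} \, dt = - \frac{1}{4} \left[\frac{t^{a+1}}{a+1}\right]_0^1 = - \frac{1}{4 a + 4}.$$

Integrating with respect to $a$ gives $I(a) = - \frac{\log{\left(a + 1 \right)}}{4} + \frac{3 \log{\left(2 \right)}}{4} + C$.

At $a = 7$ the integrand is identically $0$, so $I(7) = 0$. The closed form gives $0$, hence $C = 0$.

Setting $a = 3$:
$$I = \frac{\log{\left(2 \right)}}{4}.$$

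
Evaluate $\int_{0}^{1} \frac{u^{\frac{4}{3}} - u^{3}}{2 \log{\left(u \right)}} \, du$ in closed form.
$\log{\left(\frac{\sqrt{21}}{6} \right)}$

Introduce a parameter $a$ in the exponent: let $I(a) = \int_{0}^{1} \frac{- u^{3} + u^{a}}{2 \log{\left(u \right)}} \, du$.

Since $\dfrac{\partial}{\partial a}\,u^{a} = u^{a} \ln u$, the $\ln u$ in the denominator cancels and
$$\frac{dI}{da} = \int_{0}^{1} \frac{1}{2} u^{a} \, du = \frac{1}{2} \left[\frac{u^{a+1}}{a+1}\right]_0^1 = \frac{1}{2 \left(a + 1\right)}.$$

Integrating with respect to $a$ gives $I(a) = \frac{\log{\left(a + 1 \right)}}{2} - \log{\left(2 \right)} + C$.

At $a = 3$ the integrand is identically $0$, so $I(3) = 0$. The closed form gives $0$, hence $C = 0$.

Setting $a = \frac{4}{3}$:
$$I = \log{\left(\frac{\sqrt{21}}{6} \right)}.$$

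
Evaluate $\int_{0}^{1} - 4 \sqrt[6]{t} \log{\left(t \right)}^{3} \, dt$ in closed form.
$\frac{31104}{2401}$

Begin with the known integral
$$J(a) = \int_{0}^{1} - 4 t^{a} \, dt = - \frac{4}{a + 1}.$$

Differentiating under the integral sign brings down a factor of $\ln t$:
$$\frac{dJ}{da} = \int_{0}^{1} - 4 t^{a} \log{\left(t \right)} \, dt = \frac{4}{\left(a + 1\right)^{2}}.$$

Repeating $3$ times in total — each differentiation brings down another $\ln t$ — gives
$$\frac{d^{3}J}{da^{3}} = \int_{0}^{1} - 4 t^{a} \log{\left(t \right)}^{3} \, dt = \frac{24}{\left(a + 1\right)^{4}},$$
and the integrand here is exactly the target integrand, so $I = \frac{24}{\left(a + 1\right)^{4}}$.

Setting $a = \frac{1}{6}$:
$$I = \frac{31104}{2401}.$$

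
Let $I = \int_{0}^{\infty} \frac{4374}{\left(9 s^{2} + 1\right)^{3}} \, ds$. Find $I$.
$\frac{2187 \pi}{8}$

Begin with the known result
$$J(a) = \int_{0}^{\infty} \frac{6}{a^{2} + s^{2}} \, ds = \frac{3 \pi}{a}.$$

Differentiating under the integral sign with respect to $a$,
$$\frac{dJ}{da} = \int_{0}^{\infty} - \frac{12 a}{\left(a^{2} + s^{2}\right)^{2}} \, ds = - \frac{3 \pi}{a^{2}},$$
so $\int_{0}^{\infty} \frac{6}{\left(a^{2} + s^{2}\right)^{2}} \, ds = \frac{3 \pi}{2 a^{3}}$.

Repeating — each differentiation of $1/(s^2+a^2)^j$ produces $-2ja/(s^2+a^2)^{j+1}$ — and dividing through by $-2ja$ at each step yields, after $2$ differentiations in total,
$$\int_{0}^{\infty} \frac{6}{\left(a^{2} + s^{2}\right)^{3}} \, ds = \frac{9 \pi}{8 a^{5}}.$$

Setting $a = \frac{1}{3}$:
$$I = \frac{2187 \pi}{8}.$$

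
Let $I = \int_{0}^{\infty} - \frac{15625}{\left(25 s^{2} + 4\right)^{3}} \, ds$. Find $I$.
$- \frac{9375 \pi}{512}$

Start from the standard arctangent integral
$$J(a) = \int_{0}^{\infty} - \frac{1}{a^{2} + s^{2}} \, ds = - \frac{\pi}{2 a}.$$

Differentiating under the integral sign with respect to $a$,
$$\frac{dJ}{da} = \int_{0}^{\infty} \frac{2 a}{\left(a^{2} + s^{2}\right)^{2}} \, ds = \frac{\pi}{2 a^{2}},$$
so $\int_{0}^{\infty} - \frac{1}{\left(a^{2} + s^{2}\right)^{2}} \, ds = - \frac{\pi}{4 a^{3}}$.

Repeating — each differentiation of $1/(s^2+a^2)^j$ produces $-2ja/(s^2+a^2)^{j+1}$ — and dividing through by $-2ja$ at each step yields, after $2$ differentiations in total,
$$\int_{0}^{\infty} - \frac{1}{\left(a^{2} + s^{2}\right)^{3}} \, ds = - \frac{3 \pi}{16 a^{5}}.$$

Setting $a = \frac{2}{5}$:
$$I = - \frac{9375 \pi}{512}.$$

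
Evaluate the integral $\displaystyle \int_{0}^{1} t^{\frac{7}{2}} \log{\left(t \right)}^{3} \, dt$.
$- \frac{32}{2187}$

Begin with the known integral
$$J(a) = \int_{0}^{1} t^{a} \, dt = \frac{1}{a + 1}.$$

Differentiating under the integral sign brings down a factor of $\ln t$:
$$\frac{dJ}{da} = \int_{0}^{1} t^{a} \log{\left(t \right)} \, dt = - \frac{1}{\left(a + 1\right)^{2}}.$$

Repeating $3$ times in total — each differentiation brings down another $\ln t$ — gives
$$\frac{d^{3}J}{da^{3}} = \int_{0}^{1} t^{a} \log{\left(t \right)}^{3} \, dt = - \frac{6}{\left(a + 1\right)^{4}},$$
and the integrand here is exactly the target integrand, so $I = - \frac{6}{\left(a + 1\right)^{4}}$.

Setting $a = \frac{7}{2}$:
$$I = - \frac{32}{2187}.$$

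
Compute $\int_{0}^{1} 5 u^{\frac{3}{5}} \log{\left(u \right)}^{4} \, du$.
$\frac{46875}{4096}$

Begin with the known integral
$$J(a) = \int_{0}^{1} 5 u^{a} \, du = \frac{5}{a + 1}.$$

Differentiating under the integral sign brings down a factor of $\ln u$:
$$\frac{dJ}{da} = \int_{0}^{1} 5 u^{a} \log{\left(u \right)} \, du = - \frac{5}{\left(a + 1\right)^{2}}.$$

Repeating $4$ times in total — each differentiation brings down another $\ln u$ — gives
$$\frac{d^{4}J}{da^{4}} = \int_{0}^{1} 5 u^{a} \log{\left(u \right)}^{4} \, du = \frac{120}{\left(a + 1\right)^{5}},$$
and the integrand here is exactly the target integrand, so $I = \frac{120}{\left(a + 1\right)^{5}}$.

Setting $a = \frac{3}{5}$:
$$I = \frac{46875}{4096}.$$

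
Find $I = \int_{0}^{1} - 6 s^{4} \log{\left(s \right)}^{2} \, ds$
$- \frac{12}{125}$

Consider the simpler parametrised integral
$$J(a) = \int_{0}^{1} - 6 s^{a} \, ds = - \frac{6}{a + 1}.$$

Differentiating under the integral sign brings down a factor of $\ln s$:
$$\frac{dJ}{da} = \int_{0}^{1} - 6 s^{a} \log{\left(s \right)} \, ds = \frac{6}{\left(a + 1\right)^{2}}.$$

Repeating twice in total — each differentiation brings down another $\ln s$ — gives
$$\frac{d^{2}J}{da^{2}} = \int_{0}^{1} - 6 s^{a} \log{\left(s \right)}^{2} \, ds = - \frac{12}{\left(a + 1\right)^{3}},$$
and the integrand here is exactly the target integrand, so $I = - \frac{12}{\left(a + 1\right)^{3}}$.

Setting $a = 4$:
$$I = - \frac{12}{125}.$$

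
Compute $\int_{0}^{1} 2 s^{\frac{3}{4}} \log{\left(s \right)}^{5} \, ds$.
$- \frac{983040}{117649}$

Start from the elementary integral
$$J(a) = \int_{0}^{1} 2 s^{a} \, ds = \frac{2}{a + 1}.$$

Differentiating under the integral sign brings down a factor of $\ln s$:
$$\frac{dJ}{da} = \int_{0}^{1} 2 s^{a} \log{\left(s \right)} \, ds = - \frac{2}{\left(a + 1\right)^{2}}.$$

Repeating $5$ times in total — each differentiation brings down another $\ln s$ — gives
$$\frac{d^{5}J}{da^{5}} = \int_{0}^{1} 2 s^{a} \log{\left(s \right)}^{5} \, ds = - \frac{240}{\left(a + 1\right)^{6}},$$
and the integrand here is exactly the target integrand, so $I = - \frac{240}{\left(a + 1\right)^{6}}$.

Setting $a = \frac{3}{4}$:
$$I = - \frac{983040}{117649}.$$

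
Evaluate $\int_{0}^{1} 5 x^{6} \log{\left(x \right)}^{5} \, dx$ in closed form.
$- \frac{600}{117649}$

Start from the elementary integral
$$J(a) = \int_{0}^{1} 5 x^{a} \, dx = \frac{5}{a + 1}.$$

Differentiating under the integral sign brings down a factor of $\ln x$:
$$\frac{dJ}{da} = \int_{0}^{1} 5 x^{a} \log{\left(x \right)} \, dx = - \frac{5}{\left(a + 1\right)^{2}}.$$

Repeating $5$ times in total — each differentiation brings down another $\ln x$ — gives
$$\frac{d^{5}J}{da^{5}} = \int_{0}^{1} 5 x^{a} \log{\left(x \right)}^{5} \, dx = - \frac{600}{\left(a + 1\right)^{6}},$$
and the integrand here is exactly the target integrand, so $I = - \frac{600}{\left(a + 1\right)^{6}}$.

Setting $a = 6$:
$$I = - \frac{600}{117649}.$$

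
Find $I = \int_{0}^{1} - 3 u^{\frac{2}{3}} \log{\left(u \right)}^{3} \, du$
$\frac{1458}{625}$

Begin with the known integral
$$J(a) = \int_{0}^{1} - 3 u^{a} \, du = - \frac{3}{a + 1}.$$

Differentiating under the integral sign brings down a factor of $\ln u$:
$$\frac{dJ}{da} = \int_{0}^{1} - 3 u^{a} \log{\left(u \right)} \, du = \frac{3}{\left(a + 1\right)^{2}}.$$

Repeating $3$ times in total — each differentiation brings down another $\ln u$ — gives
$$\frac{d^{3}J}{da^{3}} = \int_{0}^{1} - 3 u^{a} \log{\left(u \right)}^{3} \, du = \frac{18}{\left(a + 1\right)^{4}},$$
and the integrand here is exactly the target integrand, so $I = \frac{18}{\left(a + 1\right)^{4}}$.

Setting $a = \frac{2}{3}$:
$$I = \frac{1458}{625}.$$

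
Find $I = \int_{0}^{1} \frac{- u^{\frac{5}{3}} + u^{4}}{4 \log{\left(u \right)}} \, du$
$\log{\left(\frac{\sqrt[4]{30}}{2} \right)}$

Replace the exponent $\frac{5}{3}$ by a parameter $a$: let $I(a) = \int_{0}^{1} \frac{u^{4} - u^{a}}{4 \log{\left(u \right)}} \, du$.

Since $\dfrac{\partial}{\partial a}\,u^{a} = u^{a} \ln u$, the $\ln u$ in the denominator cancels and
$$\frac{dI}{da} = \int_{0}^{1} - \frac{1}{4} u^{a} \, du = - \frac{1}{4} \left[\frac{u^{a+1}}{a+1}\right]_0^1 = - \frac{1}{4 a + 4}.$$

Integrating with respect to $a$ gives $I(a) = - \frac{\log{\left(a + 1 \right)}}{4} + \frac{\log{\left(5 \right)}}{4} + C$.

At $a = 4$ the integrand is identically $0$, so $I(4) = 0$. The closed form gives $0$, hence $C = 0$.

Setting $a = \frac{5}{3}$:
$$I = \log{\left(\frac{\sqrt[4]{30}}{2} \right)}.$$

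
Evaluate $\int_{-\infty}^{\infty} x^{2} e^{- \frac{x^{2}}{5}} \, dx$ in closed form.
$\frac{5 \sqrt{5} \sqrt{\pi}}{2}$

Start from the elementary integral
$$J(a) = \int_{-\infty}^{\infty} e^{- a x^{2}} \, dx = \frac{\sqrt{\pi}}{\sqrt{a}}.$$

Differentiating under the integral sign brings down a factor of $(-x^2)$:
$$\frac{dJ}{da} = \int_{-\infty}^{\infty} - x^{2} e^{- a x^{2}} \, dx = - \frac{\sqrt{\pi}}{2 a^{\frac{3}{2}}}.$$

The integral on the left is $-I$, so $I = \frac{\sqrt{\pi}}{2 a^{\frac{3}{2}}}$.

Setting $a = \frac{1}{5}$:
$$I = \frac{5 \sqrt{5} \sqrt{\pi}}{2}.$$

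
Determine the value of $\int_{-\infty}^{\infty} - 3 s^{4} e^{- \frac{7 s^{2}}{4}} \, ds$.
$- \frac{72 \sqrt{7} \sqrt{\pi}}{343}$

Begin with the known integral
$$J(a) = \int_{-\infty}^{\infty} - 3 e^{- a s^{2}} \, ds = - \frac{3 \sqrt{\pi}}{\sqrt{a}}.$$

Differentiating under the integral sign brings down a factor of $(-s^2)$:
$$\frac{dJ}{da} = \int_{-\infty}^{\infty} 3 s^{2} e^{- a s^{2}} \, ds = \frac{3 \sqrt{\pi}}{2 a^{\frac{3}{2}}}.$$

Repeating twice in total — each differentiation brings down another $(-s^2)$ — gives
$$\frac{d^{2}J}{da^{2}} = \int_{-\infty}^{\infty} - 3 s^{4} e^{- a s^{2}} \, ds = - \frac{9 \sqrt{\pi}}{4 a^{\frac{5}{2}}},$$
and the integrand here is exactly the target integrand, so $I = - \frac{9 \sqrt{\pi}}{4 a^{\frac{5}{2}}}$.

Setting $a = \frac{7}{4}$:
$$I = - \frac{72 \sqrt{7} \sqrt{\pi}}{343}.$$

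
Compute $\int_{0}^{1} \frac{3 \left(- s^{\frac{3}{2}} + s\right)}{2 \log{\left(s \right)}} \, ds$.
$\log{\left(\frac{8 \sqrt{5}}{25} \right)}$

Replace the exponent $1$ by a parameter $a$: let $I(a) = \int_{0}^{1} \frac{3 \left(- s^{\frac{3}{2}} + s^{a}\right)}{2 \log{\left(s \right)}} \, ds$.

Since $\dfrac{\partial}{\partial a}\,s^{a} = s^{a} \ln s$, the $\ln s$ in the denominator cancels and
$$\frac{dI}{da} = \int_{0}^{1} \frac{3}{2} s^{a} \, ds = \frac{3}{2} \left[\frac{s^{a+1}}{a+1}\right]_0^1 = \frac{3}{2 \left(a + 1\right)}.$$

Integrating with respect to $a$ gives $I(a) = \log{\left(\frac{2 \sqrt{10} \left(a + 1\right)^{\frac{3}{2}}}{25} \right)} + C$.

At $a = \frac{3}{2}$ the integrand is identically $0$, so $I(\frac{3}{2}) = 0$. The closed form gives $0$, hence $C = 0$.

Setting $a = 1$:
$$I = \log{\left(\frac{8 \sqrt{5}}{25} \right)}.$$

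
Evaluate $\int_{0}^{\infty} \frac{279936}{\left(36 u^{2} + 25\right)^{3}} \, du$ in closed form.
$\frac{8748 \pi}{3125}$

Recall the elementary integral
$$J(a) = \int_{0}^{\infty} \frac{6}{a^{2} + u^{2}} \, du = \frac{3 \pi}{a}.$$

Differentiating under the integral sign with respect to $a$,
$$\frac{dJ}{da} = \int_{0}^{\infty} - \frac{12 a}{\left(a^{2} + u^{2}\right)^{2}} \, du = - \frac{3 \pi}{a^{2}},$$
so $\int_{0}^{\infty} \frac{6}{\left(a^{2} + u^{2}\right)^{2}} \, du = \frac{3 \pi}{2 a^{3}}$.

Repeating — each differentiation of $1/(u^2+a^2)^j$ produces $-2ja/(u^2+a^2)^{j+1}$ — and dividing through by $-2ja$ at each step yields, after $2$ differentiations in total,
$$\int_{0}^{\infty} \frac{6}{\left(a^{2} + u^{2}\right)^{3}} \, du = \frac{9 \pi}{8 a^{5}}.$$

Setting $a = \frac{5}{6}$:
$$I = \frac{8748 \pi}{3125}.$$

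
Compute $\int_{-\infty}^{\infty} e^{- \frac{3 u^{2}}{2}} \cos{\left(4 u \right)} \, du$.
$\frac{\sqrt{6} \sqrt{\pi}}{3 e^{\frac{8}{3}}}$

Treat the cosine frequency as a parameter and define $I(b) = \int_{-\infty}^{\infty} e^{- \frac{3 u^{2}}{2}} \cos{\left(b u \right)} \, du$.

Differentiating under the integral sign,
$$I'(b) = \int_{-\infty}^{\infty} - u e^{- \frac{3 u^{2}}{2}} \sin{\left(b u \right)} \, du.$$

Integrate $\int_{-\infty}^{\infty} u \sin(b u)\, e^{- \frac{3 u^{2}}{2}}\, du$ by parts with $w = \sin(b u)$ and $dv = u\, e^{- \frac{3 u^{2}}{2}}\, du$, giving $v = - \frac{e^{- \frac{3 u^{2}}{2}}}{3}$. The boundary term vanishes and
$$\int_{-\infty}^{\infty} u \sin(b u)\, e^{- \frac{3 u^{2}}{2}}\, du = \frac{b}{3} \int_{-\infty}^{\infty} \cos(b u)\, e^{- \frac{3 u^{2}}{2}}\, du,$$
so $I'(b) = - \frac{b}{3}\, I(b)$.

This is a separable first-order ODE; solving with the initial condition $I(0) = \int_{-\infty}^{\infty} e^{- \frac{3 u^{2}}{2}}\,du = \frac{\sqrt{6} \sqrt{\pi}}{3}$ gives
$$I(b) = \frac{\sqrt{6} \sqrt{\pi} e^{- \frac{b^{2}}{6}}}{3}.$$

Setting $b = 4$:
$$I = \frac{\sqrt{6} \sqrt{\pi}}{3 e^{\frac{8}{3}}}.$$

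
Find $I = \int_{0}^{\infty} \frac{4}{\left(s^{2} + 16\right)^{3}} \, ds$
$\frac{3 \pi}{4096}$

Begin with the known result
$$J(a) = \int_{0}^{\infty} \frac{4}{a^{2} + s^{2}} \, ds = \frac{2 \pi}{a}.$$

Differentiating under the integral sign with respect to $a$,
$$\frac{dJ}{da} = \int_{0}^{\infty} - \frac{8 a}{\left(a^{2} + s^{2}\right)^{2}} \, ds = - \frac{2 \pi}{a^{2}},$$
so $\int_{0}^{\infty} \frac{4}{\left(a^{2} + s^{2}\right)^{2}} \, ds = \frac{\pi}{a^{3}}$.

Repeating — each differentiation of $1/(s^2+a^2)^j$ produces $-2ja/(s^2+a^2)^{j+1}$ — and dividing through by $-2ja$ at each step yields, after $2$ differentiations in total,
$$\int_{0}^{\infty} \frac{4}{\left(a^{2} + s^{2}\right)^{3}} \, ds = \frac{3 \pi}{4 a^{5}}.$$

Setting $a = 4$:
$$I = \frac{3 \pi}{4096}.$$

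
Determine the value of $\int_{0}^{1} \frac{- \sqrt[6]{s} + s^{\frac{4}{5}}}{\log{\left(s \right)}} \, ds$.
$- \log{\left(35 \right)} + \log{\left(54 \right)}$

Replace the exponent $\frac{1}{6}$ by a parameter $a$: let $I(a) = \int_{0}^{1} \frac{s^{\frac{4}{5}} - s^{a}}{\log{\left(s \right)}} \, ds$.

Since $\dfrac{\partial}{\partial a}\,s^{a} = s^{a} \ln s$, the $\ln s$ in the denominator cancels and
$$\frac{dI}{da} = \int_{0}^{1} -1 s^{a} \, ds = -1 \left[\frac{s^{a+1}}{a+1}\right]_0^1 = - \frac{1}{a + 1}.$$

Integrating with respect to $a$ gives $I(a) = - \log{\left(\frac{5 a}{9} + \frac{5}{9} \right)} + C$.

At $a = \frac{4}{5}$ the integrand is identically $0$, so $I(\frac{4}{5}) = 0$. The closed form gives $0$, hence $C = 0$.

Setting $a = \frac{1}{6}$:
$$I = - \log{\left(35 \right)} + \log{\left(54 \right)}.$$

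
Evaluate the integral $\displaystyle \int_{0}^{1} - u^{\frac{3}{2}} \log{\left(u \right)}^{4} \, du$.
$- \frac{768}{3125}$

Consider the simpler parametrised integral
$$J(a) = \int_{0}^{1} - u^{a} \, du = - \frac{1}{a + 1}.$$

Differentiating under the integral sign brings down a factor of $\ln u$:
$$\frac{dJ}{da} = \int_{0}^{1} - u^{a} \log{\left(u \right)} \, du = \frac{1}{\left(a + 1\right)^{2}}.$$

Repeating $4$ times in total — each differentiation brings down another $\ln u$ — gives
$$\frac{d^{4}J}{da^{4}} = \int_{0}^{1} - u^{a} \log{\left(u \right)}^{4} \, du = - \frac{24}{\left(a + 1\right)^{5}},$$
and the integrand here is exactly the target integrand, so $I = - \frac{24}{\left(a + 1\right)^{5}}$.

Setting $a = \frac{3}{2}$:
$$I = - \frac{768}{3125}.$$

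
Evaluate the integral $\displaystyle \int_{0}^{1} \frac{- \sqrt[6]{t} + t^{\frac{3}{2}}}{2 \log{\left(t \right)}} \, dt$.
$- \log{\left(7 \right)} + \frac{\log{\left(105 \right)}}{2}$

Replace the exponent $\frac{3}{2}$ by a parameter $a$: let $I(a) = \int_{0}^{1} \frac{- \sqrt[6]{t} + t^{a}}{2 \log{\left(t \right)}} \, dt$.

Since $\dfrac{\partial}{\partial a}\,t^{a} = t^{a} \ln t$, the $\ln t$ in the denominator cancels and
$$\frac{dI}{da} = \int_{0}^{1} \frac{1}{2} t^{a} \, dt = \frac{1}{2} \left[\frac{t^{a+1}}{a+1}\right]_0^1 = \frac{1}{2 \left(a + 1\right)}.$$

Integrating with respect to $a$ gives $I(a) = \log{\left(\frac{\sqrt{42} \sqrt{a + 1}}{7} \right)} + C$.

At $a = \frac{1}{6}$ the integrand is identically $0$, so $I(\frac{1}{6}) = 0$. The closed form gives $0$, hence $C = 0$.

Setting $a = \frac{3}{2}$:
$$I = - \log{\left(7 \right)} + \frac{\log{\left(105 \right)}}{2}.$$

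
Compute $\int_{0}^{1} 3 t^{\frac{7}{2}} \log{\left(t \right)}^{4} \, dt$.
$\frac{256}{6561}$

Begin with the known integral
$$J(a) = \int_{0}^{1} 3 t^{a} \, dt = \frac{3}{a + 1}.$$

Differentiating under the integral sign brings down a factor of $\ln t$:
$$\frac{dJ}{da} = \int_{0}^{1} 3 t^{a} \log{\left(t \right)} \, dt = - \frac{3}{\left(a + 1\right)^{2}}.$$

Repeating $4$ times in total — each differentiation brings down another $\ln t$ — gives
$$\frac{d^{4}J}{da^{4}} = \int_{0}^{1} 3 t^{a} \log{\left(t \right)}^{4} \, dt = \frac{72}{\left(a + 1\right)^{5}},$$
and the integrand here is exactly the target integrand, so $I = \frac{72}{\left(a + 1\right)^{5}}$.

Setting $a = \frac{7}{2}$:
$$I = \frac{256}{6561}.$$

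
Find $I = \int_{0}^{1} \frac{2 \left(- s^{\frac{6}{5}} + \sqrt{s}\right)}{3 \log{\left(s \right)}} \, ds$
$- \frac{2 \log{\left(22 \right)}}{3} + \frac{2 \log{\left(15 \right)}}{3}$

Introduce a parameter $a$ in the exponent: let $I(a) = \int_{0}^{1} \frac{2 \left(- s^{\frac{6}{5}} + s^{a}\right)}{3 \log{\left(s \right)}} \, ds$.

Since $\dfrac{\partial}{\partial a}\,s^{a} = s^{a} \ln s$, the $\ln s$ in the denominator cancels and
$$\frac{dI}{da} = \int_{0}^{1} \frac{2}{3} s^{a} \, ds = \frac{2}{3} \left[\frac{s^{a+1}}{a+1}\right]_0^1 = \frac{2}{3 \left(a + 1\right)}.$$

Integrating with respect to $a$ gives $I(a) = \log{\left(\frac{\sqrt[3]{11} \cdot 5^{\frac{2}{3}} \left(a + 1\right)^{\frac{2}{3}}}{11} \right)} + C$.

At $a = \frac{6}{5}$ the integrand is identically $0$, so $I(\frac{6}{5}) = 0$. The closed form gives $0$, hence $C = 0$.

Setting $a = \frac{1}{2}$:
$$I = - \frac{2 \log{\left(22 \right)}}{3} + \frac{2 \log{\left(15 \right)}}{3}.$$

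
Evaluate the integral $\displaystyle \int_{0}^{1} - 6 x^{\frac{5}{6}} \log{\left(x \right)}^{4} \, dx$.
$- \frac{1119744}{161051}$

Consider the simpler parametrised integral
$$J(a) = \int_{0}^{1} - 6 x^{a} \, dx = - \frac{6}{a + 1}.$$

Differentiating under the integral sign brings down a factor of $\ln x$:
$$\frac{dJ}{da} = \int_{0}^{1} - 6 x^{a} \log{\left(x \right)} \, dx = \frac{6}{\left(a + 1\right)^{2}}.$$

Repeating $4$ times in total — each differentiation brings down another $\ln x$ — gives
$$\frac{d^{4}J}{da^{4}} = \int_{0}^{1} - 6 x^{a} \log{\left(x \right)}^{4} \, dx = - \frac{144}{\left(a + 1\right)^{5}},$$
and the integrand here is exactly the target integrand, so $I = - \frac{144}{\left(a + 1\right)^{5}}$.

Setting $a = \frac{5}{6}$:
$$I = - \frac{1119744}{161051}.$$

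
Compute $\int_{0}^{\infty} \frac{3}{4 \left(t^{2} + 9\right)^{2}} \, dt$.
$\frac{\pi}{144}$

Recall the elementary integral
$$J(a) = \int_{0}^{\infty} \frac{3}{4 \left(a^{2} + t^{2}\right)} \, dt = \frac{3 \pi}{8 a}.$$

Differentiating under the integral sign with respect to $a$,
$$\frac{dJ}{da} = \int_{0}^{\infty} - \frac{3 a}{2 \left(a^{2} + t^{2}\right)^{2}} \, dt = - \frac{3 \pi}{8 a^{2}},$$
so $\int_{0}^{\infty} \frac{3}{4 \left(a^{2} + t^{2}\right)^{2}} \, dt = \frac{3 \pi}{16 a^{3}}$.

Setting $a = 3$:
$$I = \frac{\pi}{144}.$$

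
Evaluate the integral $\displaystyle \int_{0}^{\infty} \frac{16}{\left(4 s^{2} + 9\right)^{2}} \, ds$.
$\frac{2 \pi}{27}$

Recall the elementary integral
$$J(a) = \int_{0}^{\infty} \frac{1}{a^{2} + s^{2}} \, ds = \frac{\pi}{2 a}.$$

Differentiating under the integral sign with respect to $a$,
$$\frac{dJ}{da} = \int_{0}^{\infty} - \frac{2 a}{\left(a^{2} + s^{2}\right)^{2}} \, ds = - \frac{\pi}{2 a^{2}},$$
so $\int_{0}^{\infty} \frac{1}{\left(a^{2} + s^{2}\right)^{2}} \, ds = \frac{\pi}{4 a^{3}}$.

Setting $a = \frac{3}{2}$:
$$I = \frac{2 \pi}{27}.$$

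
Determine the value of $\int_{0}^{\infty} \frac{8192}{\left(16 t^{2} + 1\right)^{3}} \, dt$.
$384 \pi$

Begin with the known result
$$J(a) = \int_{0}^{\infty} \frac{2}{a^{2} + t^{2}} \, dt = \frac{\pi}{a}.$$

Differentiating under the integral sign with respect to $a$,
$$\frac{dJ}{da} = \int_{0}^{\infty} - \frac{4 a}{\left(a^{2} + t^{2}\right)^{2}} \, dt = - \frac{\pi}{a^{2}},$$
so $\int_{0}^{\infty} \frac{2}{\left(a^{2} + t^{2}\right)^{2}} \, dt = \frac{\pi}{2 a^{3}}$.

Repeating — each differentiation of $1/(t^2+a^2)^j$ produces $-2ja/(t^2+a^2)^{j+1}$ — and dividing through by $-2ja$ at each step yields, after $2$ differentiations in total,
$$\int_{0}^{\infty} \frac{2}{\left(a^{2} + t^{2}\right)^{3}} \, dt = \frac{3 \pi}{8 a^{5}}.$$

Setting $a = \frac{1}{4}$:
$$I = 384 \pi.$$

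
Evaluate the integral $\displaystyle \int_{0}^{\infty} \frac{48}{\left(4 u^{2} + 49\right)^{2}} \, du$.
$\frac{6 \pi}{343}$

Begin with the known result
$$J(a) = \int_{0}^{\infty} \frac{3}{a^{2} + u^{2}} \, du = \frac{3 \pi}{2 a}.$$

Differentiating under the integral sign with respect to $a$,
$$\frac{dJ}{da} = \int_{0}^{\infty} - \frac{6 a}{\left(a^{2} + u^{2}\right)^{2}} \, du = - \frac{3 \pi}{2 a^{2}},$$
so $\int_{0}^{\infty} \frac{3}{\left(a^{2} + u^{2}\right)^{2}} \, du = \frac{3 \pi}{4 a^{3}}$.

Setting $a = \frac{7}{2}$:
$$I = \frac{6 \pi}{343}.$$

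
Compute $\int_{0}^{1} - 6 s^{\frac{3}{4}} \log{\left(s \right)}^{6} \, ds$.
$- \frac{70778880}{823543}$

Begin with the known integral
$$J(a) = \int_{0}^{1} - 6 s^{a} \, ds = - \frac{6}{a + 1}.$$

Differentiating under the integral sign brings down a factor of $\ln s$:
$$\frac{dJ}{da} = \int_{0}^{1} - 6 s^{a} \log{\left(s \right)} \, ds = \frac{6}{\left(a + 1\right)^{2}}.$$

Repeating $6$ times in total — each differentiation brings down another $\ln s$ — gives
$$\frac{d^{6}J}{da^{6}} = \int_{0}^{1} - 6 s^{a} \log{\left(s \right)}^{6} \, ds = - \frac{4320}{\left(a + 1\right)^{7}},$$
and the integrand here is exactly the target integrand, so $I = - \frac{4320}{\left(a + 1\right)^{7}}$.

Setting $a = \frac{3}{4}$:
$$I = - \frac{70778880}{823543}.$$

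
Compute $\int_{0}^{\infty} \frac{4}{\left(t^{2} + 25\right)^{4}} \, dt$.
$\frac{\pi}{125000}$

Begin with the known result
$$J(a) = \int_{0}^{\infty} \frac{4}{a^{2} + t^{2}} \, dt = \frac{2 \pi}{a}.$$

Differentiating under the integral sign with respect to $a$,
$$\frac{dJ}{da} = \int_{0}^{\infty} - \frac{8 a}{\left(a^{2} + t^{2}\right)^{2}} \, dt = - \frac{2 \pi}{a^{2}},$$
so $\int_{0}^{\infty} \frac{4}{\left(a^{2} + t^{2}\right)^{2}} \, dt = \frac{\pi}{a^{3}}$.

Repeating — each differentiation of $1/(t^2+a^2)^j$ produces $-2ja/(t^2+a^2)^{j+1}$ — and dividing through by $-2ja$ at each step yields, after $3$ differentiations in total,
$$\int_{0}^{\infty} \frac{4}{\left(a^{2} + t^{2}\right)^{4}} \, dt = \frac{5 \pi}{8 a^{7}}.$$

Setting $a = 5$:
$$I = \frac{\pi}{125000}.$$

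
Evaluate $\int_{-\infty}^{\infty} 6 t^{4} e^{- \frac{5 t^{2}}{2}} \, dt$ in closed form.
$\frac{18 \sqrt{10} \sqrt{\pi}}{125}$

Begin with the known integral
$$J(a) = \int_{-\infty}^{\infty} 6 e^{- a t^{2}} \, dt = \frac{6 \sqrt{\pi}}{\sqrt{a}}.$$

Differentiating under the integral sign brings down a factor of $(-t^2)$:
$$\frac{dJ}{da} = \int_{-\infty}^{\infty} - 6 t^{2} e^{- a t^{2}} \, dt = - \frac{3 \sqrt{\pi}}{a^{\frac{3}{2}}}.$$

Repeating twice in total — each differentiation brings down another $(-t^2)$ — gives
$$\frac{d^{2}J}{da^{2}} = \int_{-\infty}^{\infty} 6 t^{4} e^{- a t^{2}} \, dt = \frac{9 \sqrt{\pi}}{2 a^{\frac{5}{2}}},$$
and the integrand here is exactly the target integrand, so $I = \frac{9 \sqrt{\pi}}{2 a^{\frac{5}{2}}}$.

Setting $a = \frac{5}{2}$:
$$I = \frac{18 \sqrt{10} \sqrt{\pi}}{125}.$$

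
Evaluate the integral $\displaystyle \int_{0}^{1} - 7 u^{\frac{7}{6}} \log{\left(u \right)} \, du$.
$\frac{252}{169}$

Begin with the known integral
$$J(a) = \int_{0}^{1} - 7 u^{a} \, du = - \frac{7}{a + 1}.$$

Differentiating under the integral sign brings down a factor of $\ln u$:
$$\frac{dJ}{da} = \int_{0}^{1} - 7 u^{a} \log{\left(u \right)} \, du = \frac{7}{\left(a + 1\right)^{2}}.$$

The integral on the left is $I$, so $I = \frac{7}{\left(a + 1\right)^{2}}$.

Setting $a = \frac{7}{6}$:
$$I = \frac{252}{169}.$$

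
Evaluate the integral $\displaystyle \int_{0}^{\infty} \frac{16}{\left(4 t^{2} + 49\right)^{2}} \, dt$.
$\frac{2 \pi}{343}$

Recall the elementary integral
$$J(a) = \int_{0}^{\infty} \frac{1}{a^{2} + t^{2}} \, dt = \frac{\pi}{2 a}.$$

Differentiating under the integral sign with respect to $a$,
$$\frac{dJ}{da} = \int_{0}^{\infty} - \frac{2 a}{\left(a^{2} + t^{2}\right)^{2}} \, dt = - \frac{\pi}{2 a^{2}},$$
so $\int_{0}^{\infty} \frac{1}{\left(a^{2} + t^{2}\right)^{2}} \, dt = \frac{\pi}{4 a^{3}}$.

Setting $a = \frac{7}{2}$:
$$I = \frac{2 \pi}{343}.$$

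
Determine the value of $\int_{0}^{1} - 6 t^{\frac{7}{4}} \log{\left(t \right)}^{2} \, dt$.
$- \frac{768}{1331}$

Consider the simpler parametrised integral
$$J(a) = \int_{0}^{1} - 6 t^{a} \, dt = - \frac{6}{a + 1}.$$

Differentiating under the integral sign brings down a factor of $\ln t$:
$$\frac{dJ}{da} = \int_{0}^{1} - 6 t^{a} \log{\left(t \right)} \, dt = \frac{6}{\left(a + 1\right)^{2}}.$$

Repeating twice in total — each differentiation brings down another $\ln t$ — gives
$$\frac{d^{2}J}{da^{2}} = \int_{0}^{1} - 6 t^{a} \log{\left(t \right)}^{2} \, dt = - \frac{12}{\left(a + 1\right)^{3}},$$
and the integrand here is exactly the target integrand, so $I = - \frac{12}{\left(a + 1\right)^{3}}$.

Setting $a = \frac{7}{4}$:
$$I = - \frac{768}{1331}.$$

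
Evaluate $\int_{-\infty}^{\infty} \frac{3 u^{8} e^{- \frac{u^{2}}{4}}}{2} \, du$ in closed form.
$5040 \sqrt{\pi}$

Start from the elementary integral
$$J(a) = \int_{-\infty}^{\infty} \frac{3 e^{- a u^{2}}}{2} \, du = \frac{3 \sqrt{\pi}}{2 \sqrt{a}}.$$

Differentiating under the integral sign brings down a factor of $(-u^2)$:
$$\frac{dJ}{da} = \int_{-\infty}^{\infty} - \frac{3 u^{2} e^{- a u^{2}}}{2} \, du = - \frac{3 \sqrt{\pi}}{4 a^{\frac{3}{2}}}.$$

Repeating $4$ times in total — each differentiation brings down another $(-u^2)$ — gives
$$\frac{d^{4}J}{da^{4}} = \int_{-\infty}^{\infty} \frac{3 u^{8} e^{- a u^{2}}}{2} \, du = \frac{315 \sqrt{\pi}}{32 a^{\frac{9}{2}}},$$
and the integrand here is exactly the target integrand, so $I = \frac{315 \sqrt{\pi}}{32 a^{\frac{9}{2}}}$.

Setting $a = \frac{1}{4}$:
$$I = 5040 \sqrt{\pi}.$$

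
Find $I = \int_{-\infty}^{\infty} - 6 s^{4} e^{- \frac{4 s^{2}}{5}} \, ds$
$- \frac{225 \sqrt{5} \sqrt{\pi}}{64}$

Begin with the known integral
$$J(a) = \int_{-\infty}^{\infty} - 6 e^{- a s^{2}} \, ds = - \frac{6 \sqrt{\pi}}{\sqrt{a}}.$$

Differentiating under the integral sign brings down a factor of $(-s^2)$:
$$\frac{dJ}{da} = \int_{-\infty}^{\infty} 6 s^{2} e^{- a s^{2}} \, ds = \frac{3 \sqrt{\pi}}{a^{\frac{3}{2}}}.$$

Repeating twice in total — each differentiation brings down another $(-s^2)$ — gives
$$\frac{d^{2}J}{da^{2}} = \int_{-\infty}^{\infty} - 6 s^{4} e^{- a s^{2}} \, ds = - \frac{9 \sqrt{\pi}}{2 a^{\frac{5}{2}}},$$
and the integrand here is exactly the target integrand, so $I = - \frac{9 \sqrt{\pi}}{2 a^{\frac{5}{2}}}$.

Setting $a = \frac{4}{5}$:
$$I = - \frac{225 \sqrt{5} \sqrt{\pi}}{64}.$$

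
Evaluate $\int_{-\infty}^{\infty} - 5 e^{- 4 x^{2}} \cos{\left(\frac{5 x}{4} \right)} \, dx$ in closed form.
$- \frac{5 \sqrt{\pi}}{2 e^{\frac{25}{256}}}$

Define $I(b) = \int_{-\infty}^{\infty} - 5 e^{- 4 x^{2}} \cos{\left(b x \right)} \, dx$.

Differentiating under the integral sign,
$$I'(b) = \int_{-\infty}^{\infty} 5 x e^{- 4 x^{2}} \sin{\left(b x \right)} \, dx.$$

Integrate $\int_{-\infty}^{\infty} x \sin(b x)\, e^{- 4 x^{2}}\, dx$ by parts with $u = \sin(b x)$ and $dv = x\, e^{- 4 x^{2}}\, dx$, giving $v = - \frac{e^{- 4 x^{2}}}{8}$. The boundary term vanishes and
$$\int_{-\infty}^{\infty} x \sin(b x)\, e^{- 4 x^{2}}\, dx = \frac{b}{8} \int_{-\infty}^{\infty} \cos(b x)\, e^{- 4 x^{2}}\, dx,$$
so $I'(b) = - \frac{b}{8}\, I(b)$.

This is a separable first-order ODE; solving with the initial condition $I(0) = \int_{-\infty}^{\infty} - 5 e^{- 4 x^{2}}\,dx = - \frac{5 \sqrt{\pi}}{2}$ gives
$$I(b) = - \frac{5 \sqrt{\pi} e^{- \frac{b^{2}}{16}}}{2}.$$

Setting $b = \frac{5}{4}$:
$$I = - \frac{5 \sqrt{\pi}}{2 e^{\frac{25}{256}}}.$$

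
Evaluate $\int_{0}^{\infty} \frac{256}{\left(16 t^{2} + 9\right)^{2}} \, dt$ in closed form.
$\frac{16 \pi}{27}$

Begin with the known result
$$J(a) = \int_{0}^{\infty} \frac{1}{a^{2} + t^{2}} \, dt = \frac{\pi}{2 a}.$$

Differentiating under the integral sign with respect to $a$,
$$\frac{dJ}{da} = \int_{0}^{\infty} - \frac{2 a}{\left(a^{2} + t^{2}\right)^{2}} \, dt = - \frac{\pi}{2 a^{2}},$$
so $\int_{0}^{\infty} \frac{1}{\left(a^{2} + t^{2}\right)^{2}} \, dt = \frac{\pi}{4 a^{3}}$.

Setting $a = \frac{3}{4}$:
$$I = \frac{16 \pi}{27}.$$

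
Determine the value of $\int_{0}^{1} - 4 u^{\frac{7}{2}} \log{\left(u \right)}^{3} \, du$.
$\frac{128}{2187}$

Start from the elementary integral
$$J(a) = \int_{0}^{1} - 4 u^{a} \, du = - \frac{4}{a + 1}.$$

Differentiating under the integral sign brings down a factor of $\ln u$:
$$\frac{dJ}{da} = \int_{0}^{1} - 4 u^{a} \log{\left(u \right)} \, du = \frac{4}{\left(a + 1\right)^{2}}.$$

Repeating $3$ times in total — each differentiation brings down another $\ln u$ — gives
$$\frac{d^{3}J}{da^{3}} = \int_{0}^{1} - 4 u^{a} \log{\left(u \right)}^{3} \, du = \frac{24}{\left(a + 1\right)^{4}},$$
and the integrand here is exactly the target integrand, so $I = \frac{24}{\left(a + 1\right)^{4}}$.

Setting $a = \frac{7}{2}$:
$$I = \frac{128}{2187}.$$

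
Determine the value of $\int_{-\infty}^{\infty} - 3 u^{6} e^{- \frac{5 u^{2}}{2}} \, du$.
$- \frac{9 \sqrt{10} \sqrt{\pi}}{125}$

Consider the simpler parametrised integral
$$J(a) = \int_{-\infty}^{\infty} - 3 e^{- a u^{2}} \, du = - \frac{3 \sqrt{\pi}}{\sqrt{a}}.$$

Differentiating under the integral sign brings down a factor of $(-u^2)$:
$$\frac{dJ}{da} = \int_{-\infty}^{\infty} 3 u^{2} e^{- a u^{2}} \, du = \frac{3 \sqrt{\pi}}{2 a^{\frac{3}{2}}}.$$

Repeating $3$ times in total — each differentiation brings down another $(-u^2)$ — gives
$$\frac{d^{3}J}{da^{3}} = \int_{-\infty}^{\infty} 3 u^{6} e^{- a u^{2}} \, du = \frac{45 \sqrt{\pi}}{8 a^{\frac{7}{2}}},$$
and the integrand here is $(-1)^{3}$ times the target integrand, so $I = (-1)^{3}\,\frac{d^{3}J}{da^{3}} = - \frac{45 \sqrt{\pi}}{8 a^{\frac{7}{2}}}$.

Setting $a = \frac{5}{2}$:
$$I = - \frac{9 \sqrt{10} \sqrt{\pi}}{125}.$$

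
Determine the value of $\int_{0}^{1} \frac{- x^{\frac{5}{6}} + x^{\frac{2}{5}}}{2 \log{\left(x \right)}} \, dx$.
$\log{\left(\frac{\sqrt{2310}}{55} \right)}$

Introduce a parameter $a$ in the exponent: let $I(a) = \int_{0}^{1} \frac{x^{\frac{2}{5}} - x^{a}}{2 \log{\left(x \right)}} \, dx$.

Since $\dfrac{\partial}{\partial a}\,x^{a} = x^{a} \ln x$, the $\ln x$ in the denominator cancels and
$$\frac{dI}{da} = \int_{0}^{1} - \frac{1}{2} x^{a} \, dx = - \frac{1}{2} \left[\frac{x^{a+1}}{a+1}\right]_0^1 = - \frac{1}{2 a + 2}.$$

Integrating with respect to $a$ gives $I(a) = - \frac{\log{\left(a + 1 \right)}}{2} - \frac{\log{\left(5 \right)}}{2} + \frac{\log{\left(7 \right)}}{2} + C$.

At $a = \frac{2}{5}$ the integrand is identically $0$, so $I(\frac{2}{5}) = 0$. The closed form gives $0$, hence $C = 0$.

Setting $a = \frac{5}{6}$:
$$I = \log{\left(\frac{\sqrt{2310}}{55} \right)}.$$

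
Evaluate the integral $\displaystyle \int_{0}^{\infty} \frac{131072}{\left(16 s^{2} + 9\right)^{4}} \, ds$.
$\frac{5120 \pi}{2187}$

Recall the elementary integral
$$J(a) = \int_{0}^{\infty} \frac{2}{a^{2} + s^{2}} \, ds = \frac{\pi}{a}.$$

Differentiating under the integral sign with respect to $a$,
$$\frac{dJ}{da} = \int_{0}^{\infty} - \frac{4 a}{\left(a^{2} + s^{2}\right)^{2}} \, ds = - \frac{\pi}{a^{2}},$$
so $\int_{0}^{\infty} \frac{2}{\left(a^{2} + s^{2}\right)^{2}} \, ds = \frac{\pi}{2 a^{3}}$.

Repeating — each differentiation of $1/(s^2+a^2)^j$ produces $-2ja/(s^2+a^2)^{j+1}$ — and dividing through by $-2ja$ at each step yields, after $3$ differentiations in total,
$$\int_{0}^{\infty} \frac{2}{\left(a^{2} + s^{2}\right)^{4}} \, ds = \frac{5 \pi}{16 a^{7}}.$$

Setting $a = \frac{3}{4}$:
$$I = \frac{5120 \pi}{2187}.$$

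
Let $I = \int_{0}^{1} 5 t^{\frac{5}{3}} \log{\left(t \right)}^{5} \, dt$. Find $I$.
$- \frac{54675}{32768}$

Begin with the known integral
$$J(a) = \int_{0}^{1} 5 t^{a} \, dt = \frac{5}{a + 1}.$$

Differentiating under the integral sign brings down a factor of $\ln t$:
$$\frac{dJ}{da} = \int_{0}^{1} 5 t^{a} \log{\left(t \right)} \, dt = - \frac{5}{\left(a + 1\right)^{2}}.$$

Repeating $5$ times in total — each differentiation brings down another $\ln t$ — gives
$$\frac{d^{5}J}{da^{5}} = \int_{0}^{1} 5 t^{a} \log{\left(t \right)}^{5} \, dt = - \frac{600}{\left(a + 1\right)^{6}},$$
and the integrand here is exactly the target integrand, so $I = - \frac{600}{\left(a + 1\right)^{6}}$.

Setting $a = \frac{5}{3}$:
$$I = - \frac{54675}{32768}.$$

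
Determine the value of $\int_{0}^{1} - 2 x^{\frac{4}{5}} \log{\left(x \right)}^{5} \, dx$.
$\frac{1250000}{177147}$

Consider the simpler parametrised integral
$$J(a) = \int_{0}^{1} - 2 x^{a} \, dx = - \frac{2}{a + 1}.$$

Differentiating under the integral sign brings down a factor of $\ln x$:
$$\frac{dJ}{da} = \int_{0}^{1} - 2 x^{a} \log{\left(x \right)} \, dx = \frac{2}{\left(a + 1\right)^{2}}.$$

Repeating $5$ times in total — each differentiation brings down another $\ln x$ — gives
$$\frac{d^{5}J}{da^{5}} = \int_{0}^{1} - 2 x^{a} \log{\left(x \right)}^{5} \, dx = \frac{240}{\left(a + 1\right)^{6}},$$
and the integrand here is exactly the target integrand, so $I = \frac{240}{\left(a + 1\right)^{6}}$.

Setting $a = \frac{4}{5}$:
$$I = \frac{1250000}{177147}.$$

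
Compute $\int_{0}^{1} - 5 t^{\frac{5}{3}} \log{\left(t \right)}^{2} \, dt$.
$- \frac{135}{256}$

Consider the simpler parametrised integral
$$J(a) = \int_{0}^{1} - 5 t^{a} \, dt = - \frac{5}{a + 1}.$$

Differentiating under the integral sign brings down a factor of $\ln t$:
$$\frac{dJ}{da} = \int_{0}^{1} - 5 t^{a} \log{\left(t \right)} \, dt = \frac{5}{\left(a + 1\right)^{2}}.$$

Repeating twice in total — each differentiation brings down another $\ln t$ — gives
$$\frac{d^{2}J}{da^{2}} = \int_{0}^{1} - 5 t^{a} \log{\left(t \right)}^{2} \, dt = - \frac{10}{\left(a + 1\right)^{3}},$$
and the integrand here is exactly the target integrand, so $I = - \frac{10}{\left(a + 1\right)^{3}}$.

Setting $a = \frac{5}{3}$:
$$I = - \frac{135}{256}.$$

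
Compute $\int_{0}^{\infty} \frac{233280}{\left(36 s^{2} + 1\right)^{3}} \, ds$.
$7290 \pi$

Start from the standard arctangent integral
$$J(a) = \int_{0}^{\infty} \frac{5}{a^{2} + s^{2}} \, ds = \frac{5 \pi}{2 a}.$$

Differentiating under the integral sign with respect to $a$,
$$\frac{dJ}{da} = \int_{0}^{\infty} - \frac{10 a}{\left(a^{2} + s^{2}\right)^{2}} \, ds = - \frac{5 \pi}{2 a^{2}},$$
so $\int_{0}^{\infty} \frac{5}{\left(a^{2} + s^{2}\right)^{2}} \, ds = \frac{5 \pi}{4 a^{3}}$.

Repeating — each differentiation of $1/(s^2+a^2)^j$ produces $-2ja/(s^2+a^2)^{j+1}$ — and dividing through by $-2ja$ at each step yields, after $2$ differentiations in total,
$$\int_{0}^{\infty} \frac{5}{\left(a^{2} + s^{2}\right)^{3}} \, ds = \frac{15 \pi}{16 a^{5}}.$$

Setting $a = \frac{1}{6}$:
$$I = 7290 \pi.$$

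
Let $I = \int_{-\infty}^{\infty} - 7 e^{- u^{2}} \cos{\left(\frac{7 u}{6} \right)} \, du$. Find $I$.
$- \frac{7 \sqrt{\pi}}{e^{\frac{49}{144}}}$

Treat the cosine frequency as a parameter and define $I(b) = \int_{-\infty}^{\infty} - 7 e^{- u^{2}} \cos{\left(b u \right)} \, du$.

Differentiating under the integral sign,
$$I'(b) = \int_{-\infty}^{\infty} 7 u e^{- u^{2}} \sin{\left(b u \right)} \, du.$$

Integrate $\int_{-\infty}^{\infty} u \sin(b u)\, e^{- u^{2}}\, du$ by parts with $w = \sin(b u)$ and $dv = u\, e^{- u^{2}}\, du$, giving $v = - \frac{e^{- u^{2}}}{2}$. The boundary term vanishes and
$$\int_{-\infty}^{\infty} u \sin(b u)\, e^{- u^{2}}\, du = \frac{b}{2} \int_{-\infty}^{\infty} \cos(b u)\, e^{- u^{2}}\, du,$$
so $I'(b) = - \frac{b}{2}\, I(b)$.

This is a separable first-order ODE; solving with the initial condition $I(0) = \int_{-\infty}^{\infty} - 7 e^{- u^{2}}\,du = - 7 \sqrt{\pi}$ gives
$$I(b) = - 7 \sqrt{\pi} e^{- \frac{b^{2}}{4}}.$$

Setting $b = \frac{7}{6}$:
$$I = - \frac{7 \sqrt{\pi}}{e^{\frac{49}{144}}}.$$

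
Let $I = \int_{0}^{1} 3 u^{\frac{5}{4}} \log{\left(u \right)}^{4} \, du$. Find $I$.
$\frac{8192}{6561}$

Start from the elementary integral
$$J(a) = \int_{0}^{1} 3 u^{a} \, du = \frac{3}{a + 1}.$$

Differentiating under the integral sign brings down a factor of $\ln u$:
$$\frac{dJ}{da} = \int_{0}^{1} 3 u^{a} \log{\left(u \right)} \, du = - \frac{3}{\left(a + 1\right)^{2}}.$$

Repeating $4$ times in total — each differentiation brings down another $\ln u$ — gives
$$\frac{d^{4}J}{da^{4}} = \int_{0}^{1} 3 u^{a} \log{\left(u \right)}^{4} \, du = \frac{72}{\left(a + 1\right)^{5}},$$
and the integrand here is exactly the target integrand, so $I = \frac{72}{\left(a + 1\right)^{5}}$.

Setting $a = \frac{5}{4}$:
$$I = \frac{8192}{6561}.$$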